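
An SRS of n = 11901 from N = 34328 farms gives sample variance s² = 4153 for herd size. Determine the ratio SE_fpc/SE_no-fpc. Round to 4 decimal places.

0.8083

f = n/N = 11901/34328 = 0.34668492.
SE_no-fpc = √(s²/n) = 0.59073029; SE_fpc = √((1−f)s²/n) = 0.47747494.
Ratio = √(1−f) = 0.80827908.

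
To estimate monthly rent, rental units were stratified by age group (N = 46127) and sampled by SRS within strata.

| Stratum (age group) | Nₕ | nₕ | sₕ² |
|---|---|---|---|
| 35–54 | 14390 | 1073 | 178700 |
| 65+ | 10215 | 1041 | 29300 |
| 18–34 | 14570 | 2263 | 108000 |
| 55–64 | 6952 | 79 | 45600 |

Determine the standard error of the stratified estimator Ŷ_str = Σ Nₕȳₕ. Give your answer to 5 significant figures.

Var(Ŷ_str) = Σₕ Nₕ²(1 − fₕ)sₕ²/nₕ.
35–54: 14390²·(1 − 1073/14390)·178700/1073 = 3.1914792 × 10^10.
65+: 10215²·(1 − 1041/10215)·29300/1041 = 2.6376308 × 10^9.
18–34: 14570²·(1 − 2263/14570)·108000/2263 = 8.5575797 × 10^9.
55–64: 6952²·(1 − 79/6952)·45600/79 = 2.7579974 × 10^10.
Sum = 7.0689977 × 10^10.
SE = √(7.0689977 × 10^10) = 265880.

265880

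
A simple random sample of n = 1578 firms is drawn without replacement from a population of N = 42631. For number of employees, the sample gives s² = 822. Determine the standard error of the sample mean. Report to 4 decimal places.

Under SRS without replacement, Var(ȳ) = (1 − f)·s²/n with f = n/N = 1578/42631 = 0.03701532.
Var(ȳ) = (1 − 0.03701532)·822/1578 = 0.96298468·0.52091255 = 0.5016308.
SE(ȳ) = √(0.5016308) = 0.7083.

0.7083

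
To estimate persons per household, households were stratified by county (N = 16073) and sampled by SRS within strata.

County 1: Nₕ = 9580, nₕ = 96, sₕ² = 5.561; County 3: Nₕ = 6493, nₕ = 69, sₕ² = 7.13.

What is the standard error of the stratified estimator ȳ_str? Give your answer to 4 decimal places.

0.1925

Var(ȳ_str) = Σₕ Wₕ²(1 − fₕ)sₕ²/nₕ with Wₕ = Nₕ/N, N = 16073.
County 1: Wₕ = 0.59603061; term = 0.59603061²·(1 − 0.01002088)·5.561/96 = 0.020372523.
County 3: Wₕ = 0.40396939; term = 0.40396939²·(1 − 0.01062683)·7.13/69 = 0.016683896.
Sum = 0.037056419.
SE = √(0.037056419) = 0.1925.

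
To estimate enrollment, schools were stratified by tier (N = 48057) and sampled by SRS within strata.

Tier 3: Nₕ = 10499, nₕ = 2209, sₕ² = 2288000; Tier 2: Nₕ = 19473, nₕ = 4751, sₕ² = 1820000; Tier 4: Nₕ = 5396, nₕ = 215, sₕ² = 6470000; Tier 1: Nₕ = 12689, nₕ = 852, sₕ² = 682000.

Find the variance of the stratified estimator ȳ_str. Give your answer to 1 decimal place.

502.9

Var(ȳ_str) = Σₕ Wₕ²(1 − fₕ)sₕ²/nₕ with Wₕ = Nₕ/N, N = 48057.
Tier 3: Wₕ = 0.21846973; term = 0.21846973²·(1 − 0.21040099)·2288000/2209 = 39.034575.
Tier 2: Wₕ = 0.40520632; term = 0.40520632²·(1 − 0.24397884)·1820000/4751 = 47.552431.
Tier 4: Wₕ = 0.11228333; term = 0.11228333²·(1 − 0.03984433)·6470000/215 = 364.28228.
Tier 1: Wₕ = 0.26404062; term = 0.26404062²·(1 − 0.06714477)·682000/852 = 52.059562.
Sum = 502.92885.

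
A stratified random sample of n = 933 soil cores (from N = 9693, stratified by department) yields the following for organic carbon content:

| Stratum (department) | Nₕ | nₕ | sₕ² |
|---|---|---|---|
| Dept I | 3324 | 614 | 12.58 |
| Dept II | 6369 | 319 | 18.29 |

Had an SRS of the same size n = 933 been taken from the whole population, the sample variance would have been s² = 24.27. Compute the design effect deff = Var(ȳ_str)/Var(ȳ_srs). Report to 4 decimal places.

1.0838

Var(ȳ_str) = Σ Wₕ²(1−fₕ)sₕ²/nₕ with Wₕ = Nₕ/9693:
  Dept I: (3324/9693)²·(1−614/3324)·12.58/614 = 0.0019643829
  Dept II: (6369/9693)²·(1−319/6369)·18.29/319 = 0.023514363
  → Var(ȳ_str) = 0.025478746.
Var(ȳ_srs) = (1 − 933/9693)·24.27/933 = 0.023508993.
deff = 0.025478746 / 0.023508993 = 1.0838.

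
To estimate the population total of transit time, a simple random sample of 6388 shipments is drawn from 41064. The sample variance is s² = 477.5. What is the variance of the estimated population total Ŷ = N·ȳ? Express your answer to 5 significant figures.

1.0644 × 10^8

Var(Ŷ) = N²·Var(ȳ) = N²·(1 − n/N)·s²/n.
f = 6388/41064 = 0.15556205; Var(ȳ) = 0.84443795·477.5/6388 = 0.06312134.
Var(Ŷ) = 41064² · 0.06312134 = 1.0643849 × 10^8.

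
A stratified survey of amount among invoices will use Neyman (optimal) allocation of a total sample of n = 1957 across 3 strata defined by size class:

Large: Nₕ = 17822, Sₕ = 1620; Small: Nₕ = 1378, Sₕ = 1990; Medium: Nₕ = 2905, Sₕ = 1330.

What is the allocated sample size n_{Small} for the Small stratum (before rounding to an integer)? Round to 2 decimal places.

Neyman allocation: nₕ = n·NₕSₕ / Σⱼ NⱼSⱼ.
Σ NⱼSⱼ = 17822·1620 + 1378·1990 + 2905·1330 = 3.547751 × 10^7.
n_{Small} = 1957·1378·1990 / (3.547751 × 10^7) = 151.27.

151.27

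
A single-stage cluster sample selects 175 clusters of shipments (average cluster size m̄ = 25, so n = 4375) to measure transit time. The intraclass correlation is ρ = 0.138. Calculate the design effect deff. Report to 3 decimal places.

deff = 1 + (25 − 1)·0.138 = 1 + 3.312 = 4.312.

4.312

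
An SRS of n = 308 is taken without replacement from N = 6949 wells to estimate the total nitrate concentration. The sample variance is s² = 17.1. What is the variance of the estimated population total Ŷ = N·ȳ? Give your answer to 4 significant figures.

2.562 × 10^6

Var(Ŷ) = N²·Var(ȳ) = N²·(1 − n/N)·s²/n.
f = 308/6949 = 0.04432292; Var(ȳ) = 0.95567708·17.1/308 = 0.053058695.
Var(Ŷ) = 6949² · 0.053058695 = 2.5621302 × 10^6.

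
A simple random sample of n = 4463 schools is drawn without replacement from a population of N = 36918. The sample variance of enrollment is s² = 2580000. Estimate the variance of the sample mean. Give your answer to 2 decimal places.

508.20

Under SRS without replacement, Var(ȳ) = (1 − f)·s²/n with f = n/N = 4463/36918 = 0.12088954.
Var(ȳ) = (1 − 0.12088954)·2580000/4463 = 0.87911046·578.08649 = 508.20188.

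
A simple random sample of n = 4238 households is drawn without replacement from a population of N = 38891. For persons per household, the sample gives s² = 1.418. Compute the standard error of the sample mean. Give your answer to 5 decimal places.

Under SRS without replacement, Var(ȳ) = (1 − f)·s²/n with f = n/N = 4238/38891 = 0.10897123.
Var(ȳ) = (1 − 0.10897123)·1.418/4238 = 0.89102877·3.3459179 × 10^-4 = 2.9813091 × 10^-4.
SE(ȳ) = √(2.9813091 × 10^-4) = 0.01727.

0.01727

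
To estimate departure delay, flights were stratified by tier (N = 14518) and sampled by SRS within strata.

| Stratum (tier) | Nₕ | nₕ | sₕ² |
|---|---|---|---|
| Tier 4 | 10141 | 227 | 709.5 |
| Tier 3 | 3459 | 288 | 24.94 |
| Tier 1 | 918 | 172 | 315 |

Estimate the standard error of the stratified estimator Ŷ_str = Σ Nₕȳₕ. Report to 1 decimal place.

17788.8

Var(Ŷ_str) = Σₕ Nₕ²(1 − fₕ)sₕ²/nₕ.
Tier 4: 10141²·(1 − 227/10141)·709.5/227 = 3.1423622 × 10^8.
Tier 3: 3459²·(1 − 288/3459)·24.94/288 = 949840.68.
Tier 1: 918²·(1 − 172/918)·315/172 = 1.2541908 × 10^6.
Sum = 3.1644025 × 10^8.
SE = √(3.1644025 × 10^8) = 17788.8.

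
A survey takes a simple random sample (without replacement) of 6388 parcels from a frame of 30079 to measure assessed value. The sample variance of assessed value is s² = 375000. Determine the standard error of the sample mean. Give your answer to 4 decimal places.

Under SRS without replacement, Var(ȳ) = (1 − f)·s²/n with f = n/N = 6388/30079 = 0.21237408.
Var(ȳ) = (1 − 0.21237408)·375000/6388 = 0.78762592·58.70382 = 46.23665.
SE(ȳ) = √(46.23665) = 6.7998.

6.7998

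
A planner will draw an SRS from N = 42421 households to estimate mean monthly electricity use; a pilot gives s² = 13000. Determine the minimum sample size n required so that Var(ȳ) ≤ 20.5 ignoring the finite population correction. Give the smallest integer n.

635

Without fpc, n₀ = s²/D = 13000/20.5 = 634.1463.
Rounding up, n = 635.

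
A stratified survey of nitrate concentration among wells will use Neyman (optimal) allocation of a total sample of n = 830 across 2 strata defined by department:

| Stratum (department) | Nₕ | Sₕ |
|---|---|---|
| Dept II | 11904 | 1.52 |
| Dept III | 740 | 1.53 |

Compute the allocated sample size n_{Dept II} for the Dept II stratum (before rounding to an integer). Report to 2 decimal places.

781.12

Neyman allocation: nₕ = n·NₕSₕ / Σⱼ NⱼSⱼ.
Σ NⱼSⱼ = 11904·1.52 + 740·1.53 = 19226.28.
n_{Dept II} = 830·11904·1.52 / 19226.28 = 781.12.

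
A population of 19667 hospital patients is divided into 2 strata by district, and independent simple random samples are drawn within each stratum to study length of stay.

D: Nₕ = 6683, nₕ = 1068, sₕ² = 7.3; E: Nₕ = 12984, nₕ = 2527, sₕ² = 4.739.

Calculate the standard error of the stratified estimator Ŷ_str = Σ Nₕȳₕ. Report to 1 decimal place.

Var(Ŷ_str) = Σₕ Nₕ²(1 − fₕ)sₕ²/nₕ.
D: 6683²·(1 − 1068/6683)·7.3/1068 = 256491.41.
E: 12984²·(1 − 2527/12984)·4.739/2527 = 254622.68.
Sum = 511114.09.
SE = √(511114.09) = 714.9.

714.9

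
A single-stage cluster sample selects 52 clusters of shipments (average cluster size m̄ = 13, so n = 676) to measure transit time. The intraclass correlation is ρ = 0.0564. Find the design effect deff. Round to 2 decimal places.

deff = 1 + (13 − 1)·0.0564 = 1 + 0.6768 = 1.6768.

1.68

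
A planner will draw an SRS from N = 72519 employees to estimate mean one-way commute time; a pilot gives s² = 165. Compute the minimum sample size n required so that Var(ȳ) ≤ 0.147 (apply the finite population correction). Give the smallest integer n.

1106

Without fpc, n₀ = s²/D = 165/0.147 = 1122.4490.
With fpc, (1 − n/N)·s²/n ≤ D requires n ≥ n₀/(1 + n₀/N) = 1122.4490/(1 + 1122.4490/72519) = 1105.3405.
Rounding up, n = 1106.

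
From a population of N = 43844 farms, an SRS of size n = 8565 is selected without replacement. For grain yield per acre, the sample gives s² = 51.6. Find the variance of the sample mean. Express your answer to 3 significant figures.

Under SRS without replacement, Var(ȳ) = (1 − f)·s²/n with f = n/N = 8565/43844 = 0.19535170.
Var(ȳ) = (1 − 0.19535170)·51.6/8565 = 0.80464830·0.0060245184 = 0.0048476185.

0.00485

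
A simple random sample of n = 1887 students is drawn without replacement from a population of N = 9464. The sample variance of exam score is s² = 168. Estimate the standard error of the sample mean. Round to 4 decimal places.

0.2670

Under SRS without replacement, Var(ȳ) = (1 − f)·s²/n with f = n/N = 1887/9464 = 0.19938715.
Var(ȳ) = (1 − 0.19938715)·168/1887 = 0.80061285·0.089030207 = 0.071278727.
SE(ȳ) = √(0.071278727) = 0.2670.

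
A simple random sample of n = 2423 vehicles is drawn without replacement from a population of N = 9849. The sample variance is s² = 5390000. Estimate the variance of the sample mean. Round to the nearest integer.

1677

Under SRS without replacement, Var(ȳ) = (1 − f)·s²/n with f = n/N = 2423/9849 = 0.24601482.
Var(ȳ) = (1 − 0.24601482)·5390000/2423 = 0.75398518·2224.5151 = 1677.2514.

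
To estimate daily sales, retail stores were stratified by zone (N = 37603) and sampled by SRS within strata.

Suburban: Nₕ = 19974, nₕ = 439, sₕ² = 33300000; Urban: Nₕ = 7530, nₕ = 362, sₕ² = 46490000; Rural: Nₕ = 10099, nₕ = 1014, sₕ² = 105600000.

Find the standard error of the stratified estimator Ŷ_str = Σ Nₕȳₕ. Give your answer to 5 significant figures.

Var(Ŷ_str) = Σₕ Nₕ²(1 − fₕ)sₕ²/nₕ.
Suburban: 19974²·(1 − 439/19974)·33300000/439 = 2.9597714 × 10^13.
Urban: 7530²·(1 − 362/7530)·46490000/362 = 6.9317669 × 10^12.
Rural: 10099²·(1 − 1014/10099)·105600000/1014 = 9.5549687 × 10^12.
Sum = 4.608445 × 10^13.
SE = √(4.608445 × 10^13) = 6.7886 × 10^6.

6.7886 × 10^6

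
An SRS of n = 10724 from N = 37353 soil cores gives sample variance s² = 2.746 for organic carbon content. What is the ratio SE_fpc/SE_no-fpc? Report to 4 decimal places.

f = n/N = 10724/37353 = 0.28709876.
SE_no-fpc = √(s²/n) = 0.016001911; SE_fpc = √((1−f)s²/n) = 0.013510971.
Ratio = √(1−f) = 0.84433479.

0.8443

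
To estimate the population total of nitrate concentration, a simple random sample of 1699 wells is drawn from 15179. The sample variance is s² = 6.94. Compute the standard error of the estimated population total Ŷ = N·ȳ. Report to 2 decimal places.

Var(Ŷ) = N²·Var(ȳ) = N²·(1 − n/N)·s²/n.
f = 1699/15179 = 0.11193096; Var(ȳ) = 0.88806904·6.94/1699 = 0.0036275451.
Var(Ŷ) = 15179² · 0.0036275451 = 835793.79.
SE(Ŷ) = √(835793.79) = 914.22.

914.22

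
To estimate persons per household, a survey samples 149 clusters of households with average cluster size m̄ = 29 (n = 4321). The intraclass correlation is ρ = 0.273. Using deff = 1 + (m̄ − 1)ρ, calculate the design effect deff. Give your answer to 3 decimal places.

8.644

deff = 1 + (29 − 1)·0.273 = 1 + 7.644 = 8.644.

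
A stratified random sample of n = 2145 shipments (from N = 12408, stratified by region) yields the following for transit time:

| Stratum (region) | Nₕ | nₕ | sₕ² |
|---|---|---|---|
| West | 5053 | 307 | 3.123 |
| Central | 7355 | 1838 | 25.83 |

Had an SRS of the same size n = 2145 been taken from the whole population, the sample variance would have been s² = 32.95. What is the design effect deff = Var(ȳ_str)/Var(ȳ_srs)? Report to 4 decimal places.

Var(ȳ_str) = Σ Wₕ²(1−fₕ)sₕ²/nₕ with Wₕ = Nₕ/12408:
  West: (5053/12408)²·(1−307/5053)·3.123/307 = 0.0015845541
  Central: (7355/12408)²·(1−1838/7355)·25.83/1838 = 0.0037039148
  → Var(ȳ_str) = 0.0052884689.
Var(ȳ_srs) = (1 − 2145/12408)·32.95/2145 = 0.012705761.
deff = 0.0052884689 / 0.012705761 = 0.4162.

0.4162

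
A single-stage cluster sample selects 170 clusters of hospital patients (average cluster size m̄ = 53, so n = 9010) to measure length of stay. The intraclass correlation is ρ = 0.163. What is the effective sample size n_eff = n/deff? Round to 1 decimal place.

deff = 1 + (53 − 1)·0.163 = 1 + 8.476 = 9.476.
n_eff = 9010 / 9.476 = 950.8.

950.8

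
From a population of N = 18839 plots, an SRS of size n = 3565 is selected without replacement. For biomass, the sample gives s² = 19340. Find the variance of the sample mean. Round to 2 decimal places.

4.40

Under SRS without replacement, Var(ȳ) = (1 − f)·s²/n with f = n/N = 3565/18839 = 0.18923510.
Var(ȳ) = (1 − 0.18923510)·19340/3565 = 0.81076490·5.4249649 = 4.3983712.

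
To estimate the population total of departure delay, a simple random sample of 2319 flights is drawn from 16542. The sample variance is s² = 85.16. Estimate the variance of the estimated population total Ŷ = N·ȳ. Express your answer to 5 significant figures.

Var(Ŷ) = N²·Var(ȳ) = N²·(1 − n/N)·s²/n.
f = 2319/16542 = 0.14018861; Var(ȳ) = 0.85981139·85.16/2319 = 0.031574617.
Var(Ŷ) = 16542² · 0.031574617 = 8.6400076 × 10^6.

8.6400 × 10^6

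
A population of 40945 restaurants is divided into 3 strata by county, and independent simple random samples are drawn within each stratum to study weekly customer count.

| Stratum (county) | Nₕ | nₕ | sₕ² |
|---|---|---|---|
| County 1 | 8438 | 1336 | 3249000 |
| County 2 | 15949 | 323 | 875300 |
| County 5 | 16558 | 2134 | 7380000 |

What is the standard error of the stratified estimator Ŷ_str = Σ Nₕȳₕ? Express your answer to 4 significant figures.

Var(Ŷ_str) = Σₕ Nₕ²(1 − fₕ)sₕ²/nₕ.
County 1: 8438²·(1 − 1336/8438)·3249000/1336 = 1.4573486 × 10^11.
County 2: 15949²·(1 − 323/15949)·875300/323 = 6.7536054 × 10^11.
County 5: 16558²·(1 − 2134/16558)·7380000/2134 = 8.2595339 × 10^11.
Sum = 1.6470488 × 10^12.
SE = √(1.6470488 × 10^12) = 1.283 × 10^6.

1.283 × 10^6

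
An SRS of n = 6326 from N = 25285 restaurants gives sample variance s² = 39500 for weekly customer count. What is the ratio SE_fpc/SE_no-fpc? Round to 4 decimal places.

f = n/N = 6326/25285 = 0.25018786.
SE_no-fpc = √(s²/n) = 2.4988141; SE_fpc = √((1−f)s²/n) = 2.1637655.
Ratio = √(1−f) = 0.86591694.

0.8659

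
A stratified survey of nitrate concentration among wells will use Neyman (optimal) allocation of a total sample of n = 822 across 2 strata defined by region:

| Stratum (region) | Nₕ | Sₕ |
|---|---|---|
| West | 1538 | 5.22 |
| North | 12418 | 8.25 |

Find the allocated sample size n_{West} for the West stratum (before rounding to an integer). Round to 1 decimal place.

Neyman allocation: nₕ = n·NₕSₕ / Σⱼ NⱼSⱼ.
Σ NⱼSⱼ = 1538·5.22 + 12418·8.25 = 110476.86.
n_{West} = 822·1538·5.22 / 110476.86 = 59.7.

59.7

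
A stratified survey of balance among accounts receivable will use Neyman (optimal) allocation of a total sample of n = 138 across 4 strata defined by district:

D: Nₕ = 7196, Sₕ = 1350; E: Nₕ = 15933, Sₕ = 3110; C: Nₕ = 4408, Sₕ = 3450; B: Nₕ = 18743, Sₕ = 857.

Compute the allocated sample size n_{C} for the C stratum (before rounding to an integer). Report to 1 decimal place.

Neyman allocation: nₕ = n·NₕSₕ / Σⱼ NⱼSⱼ.
Σ NⱼSⱼ = 7196·1350 + 15933·3110 + 4408·3450 + 18743·857 = 9.0536581 × 10^7.
n_{C} = 138·4408·3450 / (9.0536581 × 10^7) = 23.2.

23.2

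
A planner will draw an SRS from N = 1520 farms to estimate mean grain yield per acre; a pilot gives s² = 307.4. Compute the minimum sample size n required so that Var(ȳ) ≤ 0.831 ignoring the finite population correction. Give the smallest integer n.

Without fpc, n₀ = s²/D = 307.4/0.831 = 369.9158.
Rounding up, n = 370.

370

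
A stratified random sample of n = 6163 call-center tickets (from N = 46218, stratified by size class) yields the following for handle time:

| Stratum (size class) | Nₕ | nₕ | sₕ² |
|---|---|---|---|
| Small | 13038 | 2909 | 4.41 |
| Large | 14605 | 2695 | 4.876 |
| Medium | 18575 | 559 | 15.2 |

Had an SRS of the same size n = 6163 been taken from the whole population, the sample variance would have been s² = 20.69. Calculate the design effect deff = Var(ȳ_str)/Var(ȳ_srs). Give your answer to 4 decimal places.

1.5470

Var(ȳ_str) = Σ Wₕ²(1−fₕ)sₕ²/nₕ with Wₕ = Nₕ/46218:
  Small: (13038/46218)²·(1−2909/13038)·4.41/2909 = 9.372385 × 10^-5
  Large: (14605/46218)²·(1−2695/14605)·4.876/2695 = 1.4733162 × 10^-4
  Medium: (18575/46218)²·(1−559/18575)·15.2/559 = 0.0042598733
  → Var(ȳ_str) = 0.0045009288.
Var(ȳ_srs) = (1 − 6163/46218)·20.69/6163 = 0.0029094702.
deff = 0.0045009288 / 0.0029094702 = 1.5470.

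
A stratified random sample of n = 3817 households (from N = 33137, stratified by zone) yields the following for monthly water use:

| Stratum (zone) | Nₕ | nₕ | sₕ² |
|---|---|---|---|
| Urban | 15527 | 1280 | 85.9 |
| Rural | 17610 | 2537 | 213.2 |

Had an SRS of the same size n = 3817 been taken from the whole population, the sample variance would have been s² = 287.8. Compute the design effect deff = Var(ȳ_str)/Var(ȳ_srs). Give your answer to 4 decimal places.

Var(ȳ_str) = Σ Wₕ²(1−fₕ)sₕ²/nₕ with Wₕ = Nₕ/33137:
  Urban: (15527/33137)²·(1−1280/15527)·85.9/1280 = 0.013519723
  Rural: (17610/33137)²·(1−2537/17610)·213.2/2537 = 0.020314185
  → Var(ȳ_str) = 0.033833908.
Var(ȳ_srs) = (1 − 3817/33137)·287.8/3817 = 0.066714373.
deff = 0.033833908 / 0.066714373 = 0.5071.

0.5071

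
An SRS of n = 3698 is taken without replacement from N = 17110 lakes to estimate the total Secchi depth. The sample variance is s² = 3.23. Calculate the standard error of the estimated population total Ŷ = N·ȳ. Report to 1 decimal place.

Var(Ŷ) = N²·Var(ȳ) = N²·(1 − n/N)·s²/n.
f = 3698/17110 = 0.21613092; Var(ȳ) = 0.78386908·3.23/3698 = 6.8466661 × 10^-4.
Var(Ŷ) = 17110² · (6.8466661 × 10^-4) = 200437.59.
SE(Ŷ) = √(200437.59) = 447.7.

447.7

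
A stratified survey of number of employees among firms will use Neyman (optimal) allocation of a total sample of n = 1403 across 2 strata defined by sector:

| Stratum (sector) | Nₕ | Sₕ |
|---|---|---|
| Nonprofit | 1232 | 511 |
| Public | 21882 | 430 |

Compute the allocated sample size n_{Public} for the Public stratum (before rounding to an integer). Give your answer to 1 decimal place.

Neyman allocation: nₕ = n·NₕSₕ / Σⱼ NⱼSⱼ.
Σ NⱼSⱼ = 1232·511 + 21882·430 = 1.0038812 × 10^7.
n_{Public} = 1403·21882·430 / (1.0038812 × 10^7) = 1315.0.

1315.0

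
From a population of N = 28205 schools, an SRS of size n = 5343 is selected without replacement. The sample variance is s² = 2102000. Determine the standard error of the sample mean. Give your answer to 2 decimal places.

Under SRS without replacement, Var(ȳ) = (1 − f)·s²/n with f = n/N = 5343/28205 = 0.18943450.
Var(ȳ) = (1 − 0.18943450)·2102000/5343 = 0.81056550·393.41194 = 318.88615.
SE(ȳ) = √(318.88615) = 17.86.

17.86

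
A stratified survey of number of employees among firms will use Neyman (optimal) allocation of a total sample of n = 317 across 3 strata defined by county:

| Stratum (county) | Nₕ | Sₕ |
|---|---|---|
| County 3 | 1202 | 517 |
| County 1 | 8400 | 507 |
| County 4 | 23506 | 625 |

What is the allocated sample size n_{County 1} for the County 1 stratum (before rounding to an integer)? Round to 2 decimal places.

Neyman allocation: nₕ = n·NₕSₕ / Σⱼ NⱼSⱼ.
Σ NⱼSⱼ = 1202·517 + 8400·507 + 23506·625 = 1.9571484 × 10^7.
n_{County 1} = 317·8400·507 / (1.9571484 × 10^7) = 68.98.

68.98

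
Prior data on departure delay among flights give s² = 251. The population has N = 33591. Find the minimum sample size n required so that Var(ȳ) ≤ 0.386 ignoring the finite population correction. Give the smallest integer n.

Without fpc, n₀ = s²/D = 251/0.386 = 650.2591.
Rounding up, n = 651.

651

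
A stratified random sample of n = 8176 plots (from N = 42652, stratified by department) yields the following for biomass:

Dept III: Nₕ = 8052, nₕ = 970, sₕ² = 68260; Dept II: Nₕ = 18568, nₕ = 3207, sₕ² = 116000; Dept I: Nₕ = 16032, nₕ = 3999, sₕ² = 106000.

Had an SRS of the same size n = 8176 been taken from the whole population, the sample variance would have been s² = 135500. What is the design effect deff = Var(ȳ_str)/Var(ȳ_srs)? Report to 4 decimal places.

0.7978

Var(ȳ_str) = Σ Wₕ²(1−fₕ)sₕ²/nₕ with Wₕ = Nₕ/42652:
  Dept III: (8052/42652)²·(1−970/8052)·68260/970 = 2.2058473
  Dept II: (18568/42652)²·(1−3207/18568)·116000/3207 = 5.6710679
  Dept I: (16032/42652)²·(1−3999/16032)·106000/3999 = 2.8108475
  → Var(ȳ_str) = 10.687763.
Var(ȳ_srs) = (1 − 8176/42652)·135500/8176 = 13.396023.
deff = 10.687763 / 13.396023 = 0.7978.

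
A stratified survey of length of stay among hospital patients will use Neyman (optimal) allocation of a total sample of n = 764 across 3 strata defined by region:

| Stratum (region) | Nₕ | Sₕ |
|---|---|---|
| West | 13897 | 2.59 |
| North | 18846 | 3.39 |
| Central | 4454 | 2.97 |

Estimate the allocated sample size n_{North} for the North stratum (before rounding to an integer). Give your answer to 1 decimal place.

431.5

Neyman allocation: nₕ = n·NₕSₕ / Σⱼ NⱼSⱼ.
Σ NⱼSⱼ = 13897·2.59 + 18846·3.39 + 4454·2.97 = 113109.55.
n_{North} = 764·18846·3.39 / 113109.55 = 431.5.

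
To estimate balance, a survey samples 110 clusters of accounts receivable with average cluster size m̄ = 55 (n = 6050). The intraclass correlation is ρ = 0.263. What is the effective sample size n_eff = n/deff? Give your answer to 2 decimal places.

397.97

deff = 1 + (55 − 1)·0.263 = 1 + 14.202 = 15.202.
n_eff = 6050 / 15.202 = 397.97.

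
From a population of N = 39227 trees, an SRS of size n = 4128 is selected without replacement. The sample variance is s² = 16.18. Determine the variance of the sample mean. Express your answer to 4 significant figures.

0.003507

Under SRS without replacement, Var(ȳ) = (1 − f)·s²/n with f = n/N = 4128/39227 = 0.10523364.
Var(ȳ) = (1 − 0.10523364)·16.18/4128 = 0.89476636·0.0039195736 = 0.0035071026.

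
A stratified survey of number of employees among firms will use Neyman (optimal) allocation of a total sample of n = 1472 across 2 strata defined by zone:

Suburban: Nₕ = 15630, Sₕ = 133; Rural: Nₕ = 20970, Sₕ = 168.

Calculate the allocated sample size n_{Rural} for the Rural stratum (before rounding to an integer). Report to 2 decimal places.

Neyman allocation: nₕ = n·NₕSₕ / Σⱼ NⱼSⱼ.
Σ NⱼSⱼ = 15630·133 + 20970·168 = 5.60175 × 10^6.
n_{Rural} = 1472·20970·168 / (5.60175 × 10^6) = 925.75.

925.75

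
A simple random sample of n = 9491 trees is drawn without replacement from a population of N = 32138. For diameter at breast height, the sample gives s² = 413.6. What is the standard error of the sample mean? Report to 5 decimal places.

0.17524

Under SRS without replacement, Var(ȳ) = (1 − f)·s²/n with f = n/N = 9491/32138 = 0.29532018.
Var(ȳ) = (1 − 0.29532018)·413.6/9491 = 0.70467982·0.043578127 = 0.030708626.
SE(ȳ) = √(0.030708626) = 0.17524.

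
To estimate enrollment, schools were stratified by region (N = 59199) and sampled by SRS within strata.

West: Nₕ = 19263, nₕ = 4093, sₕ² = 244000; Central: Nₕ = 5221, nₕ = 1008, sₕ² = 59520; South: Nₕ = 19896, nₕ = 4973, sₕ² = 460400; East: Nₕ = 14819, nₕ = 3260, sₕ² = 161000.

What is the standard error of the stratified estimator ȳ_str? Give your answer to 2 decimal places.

3.95

Var(ȳ_str) = Σₕ Wₕ²(1 − fₕ)sₕ²/nₕ with Wₕ = Nₕ/N, N = 59199.
West: Wₕ = 0.32539401; term = 0.32539401²·(1 − 0.21247988)·244000/4093 = 4.9708293.
Central: Wₕ = 0.08819406; term = 0.08819406²·(1 − 0.19306646)·59520/1008 = 0.37061142.
South: Wₕ = 0.33608676; term = 0.33608676²·(1 − 0.24994974)·460400/4973 = 7.8435023.
East: Wₕ = 0.25032517; term = 0.25032517²·(1 − 0.21998785)·161000/3260 = 2.4138968.
Sum = 15.59884.
SE = √(15.59884) = 3.95.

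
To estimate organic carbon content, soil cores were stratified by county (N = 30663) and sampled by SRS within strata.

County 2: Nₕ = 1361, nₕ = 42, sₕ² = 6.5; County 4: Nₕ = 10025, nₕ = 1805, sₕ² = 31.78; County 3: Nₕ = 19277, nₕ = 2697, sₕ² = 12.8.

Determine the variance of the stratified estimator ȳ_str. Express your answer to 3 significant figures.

Var(ȳ_str) = Σₕ Wₕ²(1 − fₕ)sₕ²/nₕ with Wₕ = Nₕ/N, N = 30663.
County 2: Wₕ = 0.04438574; term = 0.04438574²·(1 − 0.03085966)·6.5/42 = 2.9548654 × 10^-4.
County 4: Wₕ = 0.32694126; term = 0.32694126²·(1 − 0.18004988)·31.78/1805 = 0.0015431339.
County 3: Wₕ = 0.62867299; term = 0.62867299²·(1 − 0.13990766)·12.8/2697 = 0.0016133319.
Sum = 0.0034519523.

0.00345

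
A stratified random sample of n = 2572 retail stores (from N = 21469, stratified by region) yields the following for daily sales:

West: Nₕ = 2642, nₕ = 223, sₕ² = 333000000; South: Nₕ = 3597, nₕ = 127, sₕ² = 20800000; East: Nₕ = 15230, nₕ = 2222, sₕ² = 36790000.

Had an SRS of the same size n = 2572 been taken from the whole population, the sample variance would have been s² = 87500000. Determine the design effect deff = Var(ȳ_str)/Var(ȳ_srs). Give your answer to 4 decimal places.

1.0772

Var(ȳ_str) = Σ Wₕ²(1−fₕ)sₕ²/nₕ with Wₕ = Nₕ/21469:
  West: (2642/21469)²·(1−223/2642)·333000000/223 = 20705.438
  South: (3597/21469)²·(1−127/3597)·20800000/127 = 4435.1253
  East: (15230/21469)²·(1−2222/15230)·36790000/2222 = 7116.5996
  → Var(ȳ_str) = 32257.163.
Var(ȳ_srs) = (1 − 2572/21469)·87500000/2572 = 29944.574.
deff = 32257.163 / 29944.574 = 1.0772.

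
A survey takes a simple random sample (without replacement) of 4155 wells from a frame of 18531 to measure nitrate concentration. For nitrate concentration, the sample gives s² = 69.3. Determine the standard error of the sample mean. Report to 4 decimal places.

Under SRS without replacement, Var(ȳ) = (1 − f)·s²/n with f = n/N = 4155/18531 = 0.22421888.
Var(ȳ) = (1 − 0.22421888)·69.3/4155 = 0.77578112·0.0166787 = 0.012939021.
SE(ȳ) = √(0.012939021) = 0.1137.

0.1137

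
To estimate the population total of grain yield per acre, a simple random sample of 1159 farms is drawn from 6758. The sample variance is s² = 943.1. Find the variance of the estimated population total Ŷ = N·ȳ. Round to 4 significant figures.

Var(Ŷ) = N²·Var(ȳ) = N²·(1 − n/N)·s²/n.
f = 1159/6758 = 0.17150044; Var(ȳ) = 0.82849956·943.1/1159 = 0.6741656.
Var(Ŷ) = 6758² · 0.6741656 = 3.0789523 × 10^7.

3.079 × 10^7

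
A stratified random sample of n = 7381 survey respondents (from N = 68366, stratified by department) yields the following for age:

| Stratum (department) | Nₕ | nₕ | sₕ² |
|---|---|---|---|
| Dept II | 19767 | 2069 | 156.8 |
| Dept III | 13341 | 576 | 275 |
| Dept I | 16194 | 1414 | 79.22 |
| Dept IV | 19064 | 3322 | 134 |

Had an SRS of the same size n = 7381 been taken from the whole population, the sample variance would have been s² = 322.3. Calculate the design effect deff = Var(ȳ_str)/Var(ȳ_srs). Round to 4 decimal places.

0.7324

Var(ȳ_str) = Σ Wₕ²(1−fₕ)sₕ²/nₕ with Wₕ = Nₕ/68366:
  Dept II: (19767/68366)²·(1−2069/19767)·156.8/2069 = 0.0056724435
  Dept III: (13341/68366)²·(1−576/13341)·275/576 = 0.017395586
  Dept I: (16194/68366)²·(1−1414/16194)·79.22/1414 = 0.0028690205
  Dept IV: (19064/68366)²·(1−3322/19064)·134/3322 = 0.002589994
  → Var(ȳ_str) = 0.028527044.
Var(ȳ_srs) = (1 − 7381/68366)·322.3/7381 = 0.038951838.
deff = 0.028527044 / 0.038951838 = 0.7324.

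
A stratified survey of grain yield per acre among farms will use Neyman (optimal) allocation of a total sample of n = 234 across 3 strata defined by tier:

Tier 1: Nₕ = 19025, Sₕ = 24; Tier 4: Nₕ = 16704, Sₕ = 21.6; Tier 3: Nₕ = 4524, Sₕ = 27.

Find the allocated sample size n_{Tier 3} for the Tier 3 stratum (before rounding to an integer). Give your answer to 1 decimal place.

Neyman allocation: nₕ = n·NₕSₕ / Σⱼ NⱼSⱼ.
Σ NⱼSⱼ = 19025·24 + 16704·21.6 + 4524·27 = 939554.4.
n_{Tier 3} = 234·4524·27 / 939554.4 = 30.4.

30.4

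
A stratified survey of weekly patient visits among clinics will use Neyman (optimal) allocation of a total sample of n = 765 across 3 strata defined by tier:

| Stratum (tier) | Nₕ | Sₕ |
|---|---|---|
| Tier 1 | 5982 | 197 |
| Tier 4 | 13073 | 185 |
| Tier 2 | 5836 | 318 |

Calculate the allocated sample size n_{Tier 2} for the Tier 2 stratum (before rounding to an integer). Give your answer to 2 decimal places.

Neyman allocation: nₕ = n·NₕSₕ / Σⱼ NⱼSⱼ.
Σ NⱼSⱼ = 5982·197 + 13073·185 + 5836·318 = 5.452807 × 10^6.
n_{Tier 2} = 765·5836·318 / (5.452807 × 10^6) = 260.37.

260.37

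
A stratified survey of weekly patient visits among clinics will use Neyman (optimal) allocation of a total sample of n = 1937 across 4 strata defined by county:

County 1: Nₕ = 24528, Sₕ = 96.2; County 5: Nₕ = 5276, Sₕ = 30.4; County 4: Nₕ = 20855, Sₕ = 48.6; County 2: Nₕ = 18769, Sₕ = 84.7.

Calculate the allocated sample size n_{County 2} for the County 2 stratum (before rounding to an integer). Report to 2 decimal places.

601.04

Neyman allocation: nₕ = n·NₕSₕ / Σⱼ NⱼSⱼ.
Σ NⱼSⱼ = 24528·96.2 + 5276·30.4 + 20855·48.6 + 18769·84.7 = 5.1232713 × 10^6.
n_{County 2} = 1937·18769·84.7 / (5.1232713 × 10^6) = 601.04.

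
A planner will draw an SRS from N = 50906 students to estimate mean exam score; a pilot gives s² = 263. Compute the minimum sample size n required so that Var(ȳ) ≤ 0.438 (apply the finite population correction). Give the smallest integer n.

594

Without fpc, n₀ = s²/D = 263/0.438 = 600.4566.
With fpc, (1 − n/N)·s²/n ≤ D requires n ≥ n₀/(1 + n₀/N) = 600.4566/(1 + 600.4566/50906) = 593.4565.
Rounding up, n = 594.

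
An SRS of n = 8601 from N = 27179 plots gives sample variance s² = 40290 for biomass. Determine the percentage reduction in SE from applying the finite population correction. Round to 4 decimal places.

17.3234

f = n/N = 8601/27179 = 0.31645756.
SE_no-fpc = √(s²/n) = 2.1643334; SE_fpc = √((1−f)s²/n) = 1.7893978.
Ratio = √(1−f) = 0.82676626. Reduction = 100·(1 − 0.82676626) = 17.3234%.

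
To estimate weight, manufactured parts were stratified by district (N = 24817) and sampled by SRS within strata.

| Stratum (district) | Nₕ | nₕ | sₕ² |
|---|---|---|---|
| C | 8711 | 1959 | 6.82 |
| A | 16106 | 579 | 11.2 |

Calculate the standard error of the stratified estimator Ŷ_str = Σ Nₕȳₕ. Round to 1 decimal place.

2245.5

Var(Ŷ_str) = Σₕ Nₕ²(1 − fₕ)sₕ²/nₕ.
C: 8711²·(1 − 1959/8711)·6.82/1959 = 204762.48.
A: 16106²·(1 − 579/16106)·11.2/579 = 4.8374301 × 10^6.
Sum = 5.0421926 × 10^6.
SE = √(5.0421926 × 10^6) = 2245.5.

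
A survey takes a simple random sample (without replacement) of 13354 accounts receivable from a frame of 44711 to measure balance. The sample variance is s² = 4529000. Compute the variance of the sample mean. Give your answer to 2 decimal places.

237.85

Under SRS without replacement, Var(ȳ) = (1 − f)·s²/n with f = n/N = 13354/44711 = 0.29867370.
Var(ȳ) = (1 − 0.29867370)·4529000/13354 = 0.70132630·339.14932 = 237.85434.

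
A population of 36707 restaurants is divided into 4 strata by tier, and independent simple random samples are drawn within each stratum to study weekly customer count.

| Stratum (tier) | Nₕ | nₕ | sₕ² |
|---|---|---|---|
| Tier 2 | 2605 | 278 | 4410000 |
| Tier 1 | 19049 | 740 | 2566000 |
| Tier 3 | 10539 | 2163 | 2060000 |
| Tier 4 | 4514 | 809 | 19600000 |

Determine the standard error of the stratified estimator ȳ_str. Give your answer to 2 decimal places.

Var(ȳ_str) = Σₕ Wₕ²(1 − fₕ)sₕ²/nₕ with Wₕ = Nₕ/N, N = 36707.
Tier 2: Wₕ = 0.07096739; term = 0.07096739²·(1 − 0.10671785)·4410000/278 = 71.36744.
Tier 1: Wₕ = 0.51894734; term = 0.51894734²·(1 − 0.03884718)·2566000/740 = 897.56096.
Tier 3: Wₕ = 0.28711145; term = 0.28711145²·(1 − 0.20523769)·2060000/2163 = 62.394885.
Tier 4: Wₕ = 0.12297382; term = 0.12297382²·(1 − 0.17922020)·19600000/809 = 300.71808.
Sum = 1332.0414.
SE = √(1332.0414) = 36.50.

36.50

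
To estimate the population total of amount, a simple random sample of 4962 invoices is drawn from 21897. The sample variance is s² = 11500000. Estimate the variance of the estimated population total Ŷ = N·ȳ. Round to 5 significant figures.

Var(Ŷ) = N²·Var(ȳ) = N²·(1 − n/N)·s²/n.
f = 4962/21897 = 0.22660638; Var(ȳ) = 0.77339362·11500000/4962 = 1792.4278.
Var(Ŷ) = 21897² · 1792.4278 = 8.5943079 × 10^11.

8.5943 × 10^11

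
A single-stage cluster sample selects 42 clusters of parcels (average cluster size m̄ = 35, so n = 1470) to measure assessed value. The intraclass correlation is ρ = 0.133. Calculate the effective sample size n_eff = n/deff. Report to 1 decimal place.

deff = 1 + (35 − 1)·0.133 = 1 + 4.522 = 5.522.
n_eff = 1470 / 5.522 = 266.2.

266.2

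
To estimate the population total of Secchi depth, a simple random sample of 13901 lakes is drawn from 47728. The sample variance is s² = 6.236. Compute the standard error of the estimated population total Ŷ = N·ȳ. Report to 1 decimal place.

851.0

Var(Ŷ) = N²·Var(ȳ) = N²·(1 − n/N)·s²/n.
f = 13901/47728 = 0.29125461; Var(ȳ) = 0.70874539·6.236/13901 = 3.1794376 × 10^-4.
Var(Ŷ) = 47728² · (3.1794376 × 10^-4) = 724263.8.
SE(Ŷ) = √(724263.8) = 851.0.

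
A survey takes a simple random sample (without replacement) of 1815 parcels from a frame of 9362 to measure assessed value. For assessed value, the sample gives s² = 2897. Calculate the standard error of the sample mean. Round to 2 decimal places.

1.13

Under SRS without replacement, Var(ȳ) = (1 − f)·s²/n with f = n/N = 1815/9362 = 0.19386883.
Var(ȳ) = (1 − 0.19386883)·2897/1815 = 0.80613117·1.5961433 = 1.2867008.
SE(ȳ) = √(1.2867008) = 1.13.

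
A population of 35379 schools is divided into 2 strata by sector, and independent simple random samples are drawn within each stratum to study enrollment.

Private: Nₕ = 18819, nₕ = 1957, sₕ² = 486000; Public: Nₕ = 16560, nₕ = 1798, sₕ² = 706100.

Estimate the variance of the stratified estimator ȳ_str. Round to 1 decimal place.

139.7

Var(ȳ_str) = Σₕ Wₕ²(1 − fₕ)sₕ²/nₕ with Wₕ = Nₕ/N, N = 35379.
Private: Wₕ = 0.53192572; term = 0.53192572²·(1 − 0.10399065)·486000/1957 = 62.959311.
Public: Wₕ = 0.46807428; term = 0.46807428²·(1 − 0.10857488)·706100/1798 = 76.699221.
Sum = 139.65853.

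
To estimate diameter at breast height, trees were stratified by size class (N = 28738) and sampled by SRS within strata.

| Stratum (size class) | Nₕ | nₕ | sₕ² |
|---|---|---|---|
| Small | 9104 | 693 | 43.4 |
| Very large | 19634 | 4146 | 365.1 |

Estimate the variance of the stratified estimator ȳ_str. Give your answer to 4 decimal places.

0.0382

Var(ȳ_str) = Σₕ Wₕ²(1 − fₕ)sₕ²/nₕ with Wₕ = Nₕ/N, N = 28738.
Small: Wₕ = 0.31679310; term = 0.31679310²·(1 − 0.07612039)·43.4/693 = 0.0058066185.
Very large: Wₕ = 0.68320690; term = 0.68320690²·(1 − 0.21116431)·365.1/4146 = 0.032424522.
Sum = 0.038231141.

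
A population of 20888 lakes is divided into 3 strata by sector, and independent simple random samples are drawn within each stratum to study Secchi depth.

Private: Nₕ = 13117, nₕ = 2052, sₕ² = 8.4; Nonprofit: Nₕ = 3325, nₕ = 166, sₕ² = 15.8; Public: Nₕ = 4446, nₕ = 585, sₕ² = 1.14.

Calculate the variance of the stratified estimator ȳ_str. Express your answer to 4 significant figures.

0.003730

Var(ȳ_str) = Σₕ Wₕ²(1 − fₕ)sₕ²/nₕ with Wₕ = Nₕ/N, N = 20888.
Private: Wₕ = 0.62796821; term = 0.62796821²·(1 − 0.15643821)·8.4/2052 = 0.0013617399.
Nonprofit: Wₕ = 0.15918231; term = 0.15918231²·(1 − 0.04992481)·15.8/166 = 0.002291377.
Public: Wₕ = 0.21284948; term = 0.21284948²·(1 − 0.13157895)·1.14/585 = 7.6669835 × 10^-5.
Sum = 0.0037297867.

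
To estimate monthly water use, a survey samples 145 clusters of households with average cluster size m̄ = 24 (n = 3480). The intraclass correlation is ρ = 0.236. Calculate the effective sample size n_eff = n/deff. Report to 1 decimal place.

deff = 1 + (24 − 1)·0.236 = 1 + 5.428 = 6.428.
n_eff = 3480 / 6.428 = 541.4.

541.4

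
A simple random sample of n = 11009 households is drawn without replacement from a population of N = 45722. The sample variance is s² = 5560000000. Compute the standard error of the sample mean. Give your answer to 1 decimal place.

619.2

Under SRS without replacement, Var(ȳ) = (1 − f)·s²/n with f = n/N = 11009/45722 = 0.24078124.
Var(ȳ) = (1 − 0.24078124)·5560000000/11009 = 0.75921876·505041.33 = 383436.85.
SE(ȳ) = √(383436.85) = 619.2.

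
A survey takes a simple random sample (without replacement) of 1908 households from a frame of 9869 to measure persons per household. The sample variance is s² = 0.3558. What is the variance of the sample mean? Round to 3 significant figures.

1.50 × 10^-4

Under SRS without replacement, Var(ȳ) = (1 − f)·s²/n with f = n/N = 1908/9869 = 0.19333266.
Var(ȳ) = (1 − 0.19333266)·0.3558/1908 = 0.80666734·1.8647799 × 10^-4 = 1.504257 × 10^-4.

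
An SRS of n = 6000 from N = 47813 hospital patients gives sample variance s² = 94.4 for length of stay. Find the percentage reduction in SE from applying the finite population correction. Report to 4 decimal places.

f = n/N = 6000/47813 = 0.12548888.
SE_no-fpc = √(s²/n) = 0.12543258; SE_fpc = √((1−f)s²/n) = 0.11729866.
Ratio = √(1−f) = 0.93515299. Reduction = 100·(1 − 0.93515299) = 6.4847%.

6.4847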